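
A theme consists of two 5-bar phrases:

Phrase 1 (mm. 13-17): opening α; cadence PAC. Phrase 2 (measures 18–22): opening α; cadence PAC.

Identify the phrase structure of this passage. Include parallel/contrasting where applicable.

Both phrases have the same opening (α) and the same cadence (perfect authentic cadence): the second is a restatement, not a consequent, so this is a repeated phrase rather than a period.

repeated phrase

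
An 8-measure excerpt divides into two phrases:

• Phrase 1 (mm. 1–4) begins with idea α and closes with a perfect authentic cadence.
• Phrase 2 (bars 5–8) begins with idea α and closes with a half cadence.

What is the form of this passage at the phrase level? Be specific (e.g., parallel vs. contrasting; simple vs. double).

The second phrase closes with a half cadence, which is not stronger than the first phrase's perfect authentic cadence; without a weak→strong cadential pair there is no antecedent–consequent relationship, so this is a phrase group rather than a period.

phrase group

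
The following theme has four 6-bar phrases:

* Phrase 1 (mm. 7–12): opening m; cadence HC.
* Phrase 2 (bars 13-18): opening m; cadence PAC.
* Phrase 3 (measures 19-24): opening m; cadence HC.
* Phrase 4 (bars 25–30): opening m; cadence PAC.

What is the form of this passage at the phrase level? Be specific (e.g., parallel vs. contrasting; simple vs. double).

The cadence pattern HC–PAC–HC–PAC is weak–strong twice, and phrases 3–4 restate phrases 1–2: a period heard twice, not a double period (which would end weakly at phrase 2).

repeated period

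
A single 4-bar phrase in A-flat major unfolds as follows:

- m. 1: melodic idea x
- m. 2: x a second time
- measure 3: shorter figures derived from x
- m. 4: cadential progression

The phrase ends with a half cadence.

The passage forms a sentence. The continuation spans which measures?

measures 3–4

After the presentation (mm. 1–2), the continuation covers the fragmentation through the cadence: measures 3-4.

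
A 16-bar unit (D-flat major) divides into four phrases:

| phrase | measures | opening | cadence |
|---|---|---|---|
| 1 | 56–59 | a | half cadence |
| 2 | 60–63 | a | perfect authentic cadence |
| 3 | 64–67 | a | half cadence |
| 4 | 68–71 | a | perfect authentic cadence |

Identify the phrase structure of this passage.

repeated period

The cadence pattern HC–PAC–HC–PAC is weak–strong twice, and phrases 3–4 restate phrases 1–2: a period heard twice, not a double period (which would end weakly at phrase 2).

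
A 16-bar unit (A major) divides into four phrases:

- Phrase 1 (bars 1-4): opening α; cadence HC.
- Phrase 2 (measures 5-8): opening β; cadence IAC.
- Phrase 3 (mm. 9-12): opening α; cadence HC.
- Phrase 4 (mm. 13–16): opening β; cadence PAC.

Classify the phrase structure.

Four phrases in two halves: the first half (measures 1-8) ends with an imperfect authentic cadence, the second (bars 9–16) with a perfect authentic cadence — a large antecedent–consequent pair, i.e. a double period.
Phrase 3 begins with the same material as phrase 1, making it parallel.

parallel double period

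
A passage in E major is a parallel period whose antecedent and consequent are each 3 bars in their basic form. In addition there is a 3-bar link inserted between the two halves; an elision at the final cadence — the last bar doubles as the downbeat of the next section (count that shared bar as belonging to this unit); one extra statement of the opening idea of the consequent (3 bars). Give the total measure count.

12 measures

Basic parallel period: 3 + 3 = 6 bars.
6 (basic form) + 3 (link) + 3 (extra statement) = 12.
The elision shares a bar with the next section but does not change this unit's count.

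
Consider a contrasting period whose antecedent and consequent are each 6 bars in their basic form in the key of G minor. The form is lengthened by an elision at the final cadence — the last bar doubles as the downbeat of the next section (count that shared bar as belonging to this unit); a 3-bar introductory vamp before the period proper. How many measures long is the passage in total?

Basic contrasting period: 6 + 6 = 12 bars.
12 (basic form) + 3 (introduction) = 15.
The elision shares a bar with the next section but does not change this unit's count.

15 measures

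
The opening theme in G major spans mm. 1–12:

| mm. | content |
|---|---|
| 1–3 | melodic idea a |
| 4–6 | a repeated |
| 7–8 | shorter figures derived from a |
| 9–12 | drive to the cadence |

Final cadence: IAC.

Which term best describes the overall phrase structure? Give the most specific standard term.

Basic idea (bars 1–3) + its repetition (bars 4–6) form the presentation; fragmentation and cadence (mm. 7–12) form the continuation — the 12-bar whole is a sentence.

sentence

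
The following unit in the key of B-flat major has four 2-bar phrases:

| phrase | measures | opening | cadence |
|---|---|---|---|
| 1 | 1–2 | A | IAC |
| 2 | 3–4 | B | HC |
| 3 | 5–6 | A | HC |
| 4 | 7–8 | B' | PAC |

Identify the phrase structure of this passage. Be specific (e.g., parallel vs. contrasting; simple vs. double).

Four phrases in two halves: the first half (measures 1–4) ends with a half cadence, the second (mm. 5-8) with a perfect authentic cadence — a large antecedent–consequent pair, i.e. a double period.
Phrase 3 begins with the same material as phrase 1, making it parallel.

parallel double period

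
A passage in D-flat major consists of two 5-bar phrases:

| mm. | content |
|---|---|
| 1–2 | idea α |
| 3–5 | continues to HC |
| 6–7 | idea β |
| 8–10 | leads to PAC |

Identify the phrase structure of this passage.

Phrase 1 ends with a half cadence (weaker) and phrase 2 with a perfect authentic cadence (stronger): antecedent + consequent = a period.
The two phrases open with different material (α / β), so the period is contrasting.

contrasting period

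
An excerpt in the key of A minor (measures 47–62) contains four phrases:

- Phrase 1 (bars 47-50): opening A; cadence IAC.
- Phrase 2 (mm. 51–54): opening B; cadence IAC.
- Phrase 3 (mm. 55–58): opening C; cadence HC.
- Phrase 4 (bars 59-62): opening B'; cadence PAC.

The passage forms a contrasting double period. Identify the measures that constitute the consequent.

In a double period the four phrases pair into a large antecedent (phrases 1–2, ending imperfect authentic cadence) and a large consequent (phrases 3–4, ending perfect authentic cadence). The consequent spans mm. 55–62.

measures 55–62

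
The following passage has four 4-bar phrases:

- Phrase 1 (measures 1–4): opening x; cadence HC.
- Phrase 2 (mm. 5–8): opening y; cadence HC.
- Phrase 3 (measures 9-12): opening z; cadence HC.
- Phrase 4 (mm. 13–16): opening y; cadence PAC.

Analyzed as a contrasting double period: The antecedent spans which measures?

In a double period the four phrases pair into a large antecedent (phrases 1–2, ending half cadence) and a large consequent (phrases 3–4, ending perfect authentic cadence). The antecedent spans mm. 1-8.

measures 1–8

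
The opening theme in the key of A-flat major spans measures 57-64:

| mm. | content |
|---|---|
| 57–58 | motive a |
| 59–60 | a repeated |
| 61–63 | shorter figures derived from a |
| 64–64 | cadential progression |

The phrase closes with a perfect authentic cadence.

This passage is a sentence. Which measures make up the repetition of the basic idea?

The presentation of a sentence is the basic idea (measures 57–58) plus its repetition (mm. 59–60); the repetition of the basic idea is therefore bars 59–60.

measures 59–60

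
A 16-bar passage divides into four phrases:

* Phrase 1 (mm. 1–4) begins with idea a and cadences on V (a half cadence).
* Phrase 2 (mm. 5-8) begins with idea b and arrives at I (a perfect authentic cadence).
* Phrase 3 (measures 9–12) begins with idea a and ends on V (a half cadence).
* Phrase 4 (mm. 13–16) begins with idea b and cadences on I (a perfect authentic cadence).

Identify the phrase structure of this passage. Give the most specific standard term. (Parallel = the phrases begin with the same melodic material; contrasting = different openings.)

repeated period

The cadence pattern HC–PAC–HC–PAC is weak–strong twice, and phrases 3–4 restate phrases 1–2: a period heard twice, not a double period (which would end weakly at phrase 2).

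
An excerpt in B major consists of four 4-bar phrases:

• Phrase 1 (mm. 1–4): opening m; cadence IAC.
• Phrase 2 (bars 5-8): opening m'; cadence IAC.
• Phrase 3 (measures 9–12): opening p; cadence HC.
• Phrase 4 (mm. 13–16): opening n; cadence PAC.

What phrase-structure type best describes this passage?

contrasting double period

Four phrases in two halves: the first half (mm. 1–8) ends with an imperfect authentic cadence, the second (mm. 9-16) with a perfect authentic cadence — a large antecedent–consequent pair, i.e. a double period.
Phrase 3 begins with different material from phrase 1, making it contrasting.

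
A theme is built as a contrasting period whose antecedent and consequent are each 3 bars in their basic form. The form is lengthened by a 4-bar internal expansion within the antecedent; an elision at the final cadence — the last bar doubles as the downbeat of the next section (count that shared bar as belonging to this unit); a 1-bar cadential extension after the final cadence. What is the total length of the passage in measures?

Basic contrasting period: 3 + 3 = 6 bars.
6 (basic form) + 4 (internal expansion) + 1 (cadential extension) = 11.
The elision shares a bar with the next section but does not change this unit's count.

11 measures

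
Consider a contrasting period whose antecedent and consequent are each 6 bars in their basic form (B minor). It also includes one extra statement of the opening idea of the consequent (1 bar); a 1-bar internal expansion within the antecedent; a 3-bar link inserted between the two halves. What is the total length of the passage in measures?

Basic contrasting period: 6 + 6 = 12 bars.
12 (basic form) + 1 (extra statement) + 1 (internal expansion) + 3 (link) = 17.

17 measures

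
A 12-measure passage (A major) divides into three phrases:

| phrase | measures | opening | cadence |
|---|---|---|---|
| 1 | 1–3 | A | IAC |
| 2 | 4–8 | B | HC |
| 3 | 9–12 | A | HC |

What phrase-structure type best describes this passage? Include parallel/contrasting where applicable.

phrase group

The final phrase closes with a half cadence, which is not stronger than the preceding half cadence; the 3 phrases lack an overall antecedent–consequent design and so form a phrase group.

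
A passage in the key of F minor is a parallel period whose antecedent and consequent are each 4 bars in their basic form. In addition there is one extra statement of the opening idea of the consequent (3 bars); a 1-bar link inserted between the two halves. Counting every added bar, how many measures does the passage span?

Basic parallel period: 4 + 4 = 8 bars.
8 (basic form) + 3 (extra statement) + 1 (link) = 12.

12 measures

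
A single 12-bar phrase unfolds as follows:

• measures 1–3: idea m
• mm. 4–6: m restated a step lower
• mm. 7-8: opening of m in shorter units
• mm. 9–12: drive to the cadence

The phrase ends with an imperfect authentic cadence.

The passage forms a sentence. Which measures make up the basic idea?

The presentation of a sentence is the basic idea (mm. 1-3) plus its repetition (measures 4–6); the basic idea is therefore bars 1–3.

measures 1–3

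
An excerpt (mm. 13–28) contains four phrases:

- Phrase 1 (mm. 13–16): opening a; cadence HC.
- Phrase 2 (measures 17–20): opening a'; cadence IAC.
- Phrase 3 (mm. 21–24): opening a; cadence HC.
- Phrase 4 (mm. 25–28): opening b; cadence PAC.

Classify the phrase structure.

Four phrases in two halves: the first half (mm. 13-20) ends with an imperfect authentic cadence, the second (mm. 21–28) with a perfect authentic cadence — a large antecedent–consequent pair, i.e. a double period.
Phrase 3 begins with the same material as phrase 1, making it parallel.

parallel double period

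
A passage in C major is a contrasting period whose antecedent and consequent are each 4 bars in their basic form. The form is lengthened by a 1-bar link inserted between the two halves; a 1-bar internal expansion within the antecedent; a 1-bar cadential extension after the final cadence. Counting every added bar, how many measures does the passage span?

Basic contrasting period: 4 + 4 = 8 bars.
8 (basic form) + 1 (link) + 1 (internal expansion) + 1 (cadential extension) = 11.

11 measures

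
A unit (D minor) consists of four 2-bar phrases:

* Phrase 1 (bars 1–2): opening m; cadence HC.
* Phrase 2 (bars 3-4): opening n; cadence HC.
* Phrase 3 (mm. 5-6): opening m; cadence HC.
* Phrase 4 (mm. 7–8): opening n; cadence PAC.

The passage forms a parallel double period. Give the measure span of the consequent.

measures 5–8

In a double period the first pair of phrases (ending half cadence) is the large antecedent and the second pair (ending perfect authentic cadence) is the large consequent; the consequent is measures 5–8.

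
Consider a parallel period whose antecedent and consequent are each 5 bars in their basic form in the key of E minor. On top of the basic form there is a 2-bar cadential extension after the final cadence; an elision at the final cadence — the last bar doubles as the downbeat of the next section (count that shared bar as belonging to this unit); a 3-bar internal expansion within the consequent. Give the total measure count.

15 measures

Basic parallel period: 5 + 5 = 10 bars.
10 (basic form) + 2 (cadential extension) + 3 (internal expansion) = 15.
The elision shares a bar with the next section but does not change this unit's count.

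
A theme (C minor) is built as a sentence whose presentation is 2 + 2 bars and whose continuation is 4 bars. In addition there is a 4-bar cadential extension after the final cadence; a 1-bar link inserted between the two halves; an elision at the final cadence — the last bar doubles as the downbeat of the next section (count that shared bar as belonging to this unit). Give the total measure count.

Basic sentence: 2 + 2 + 4 = 8 bars.
8 (basic form) + 4 (cadential extension) + 1 (link) = 13.
The elision shares a bar with the next section but does not change this unit's count.

13 measures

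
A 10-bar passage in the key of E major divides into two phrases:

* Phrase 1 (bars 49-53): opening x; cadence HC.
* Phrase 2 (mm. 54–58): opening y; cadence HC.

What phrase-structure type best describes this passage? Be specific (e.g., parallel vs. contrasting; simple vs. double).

The second phrase closes with a half cadence, which is not stronger than the first phrase's half cadence; without a weak→strong cadential pair there is no antecedent–consequent relationship, so this is a phrase group rather than a period.

phrase group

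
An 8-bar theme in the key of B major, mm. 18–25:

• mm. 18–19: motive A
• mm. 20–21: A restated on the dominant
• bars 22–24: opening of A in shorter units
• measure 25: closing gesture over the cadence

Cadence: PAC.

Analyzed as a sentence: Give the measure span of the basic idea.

The presentation of a sentence is the basic idea (mm. 18–19) plus its repetition (measures 20–21); the basic idea is therefore measures 18–19.

measures 18–19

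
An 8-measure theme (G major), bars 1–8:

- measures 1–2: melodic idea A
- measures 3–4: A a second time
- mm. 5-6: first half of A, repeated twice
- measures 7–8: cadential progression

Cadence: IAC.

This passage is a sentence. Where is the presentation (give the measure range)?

measures 1–4

The presentation of a sentence is the basic idea (mm. 1-2) plus its repetition (mm. 3–4); the presentation is therefore mm. 1–4.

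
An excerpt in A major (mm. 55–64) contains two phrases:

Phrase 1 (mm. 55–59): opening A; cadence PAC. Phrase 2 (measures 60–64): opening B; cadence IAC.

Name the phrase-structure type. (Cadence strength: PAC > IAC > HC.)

phrase group

The second phrase closes with an imperfect authentic cadence, which is not stronger than the first phrase's perfect authentic cadence; without a weak→strong cadential pair there is no antecedent–consequent relationship, so this is a phrase group rather than a period.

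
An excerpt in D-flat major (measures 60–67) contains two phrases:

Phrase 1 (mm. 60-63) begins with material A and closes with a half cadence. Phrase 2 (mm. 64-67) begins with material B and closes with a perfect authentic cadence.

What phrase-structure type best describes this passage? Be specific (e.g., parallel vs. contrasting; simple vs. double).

Phrase 1 ends with a half cadence (weaker) and phrase 2 with a perfect authentic cadence (stronger): antecedent + consequent = a period.
The two phrases open with different material (A / B), so the period is contrasting.

contrasting period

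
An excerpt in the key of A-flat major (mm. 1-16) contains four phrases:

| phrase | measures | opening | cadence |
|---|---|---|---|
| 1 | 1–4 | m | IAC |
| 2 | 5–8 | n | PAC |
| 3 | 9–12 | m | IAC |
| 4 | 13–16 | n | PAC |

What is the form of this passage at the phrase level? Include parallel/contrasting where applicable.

repeated period

The cadence pattern IAC–PAC–IAC–PAC is weak–strong twice, and phrases 3–4 restate phrases 1–2: a period heard twice, not a double period (which would end weakly at phrase 2).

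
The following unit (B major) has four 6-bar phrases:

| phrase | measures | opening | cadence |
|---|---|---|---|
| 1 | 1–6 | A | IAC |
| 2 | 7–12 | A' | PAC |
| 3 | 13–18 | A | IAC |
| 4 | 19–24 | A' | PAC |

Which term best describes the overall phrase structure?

repeated period

The cadence pattern IAC–PAC–IAC–PAC is weak–strong twice, and phrases 3–4 restate phrases 1–2: a period heard twice, not a double period (which would end weakly at phrase 2).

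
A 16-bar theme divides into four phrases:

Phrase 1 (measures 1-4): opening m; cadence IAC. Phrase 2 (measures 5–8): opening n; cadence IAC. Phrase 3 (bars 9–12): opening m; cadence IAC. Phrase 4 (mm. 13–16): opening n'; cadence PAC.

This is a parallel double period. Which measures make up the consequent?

In a double period the first pair of phrases (ending imperfect authentic cadence) is the large antecedent and the second pair (ending perfect authentic cadence) is the large consequent; the consequent is measures 9–16.

measures 9–16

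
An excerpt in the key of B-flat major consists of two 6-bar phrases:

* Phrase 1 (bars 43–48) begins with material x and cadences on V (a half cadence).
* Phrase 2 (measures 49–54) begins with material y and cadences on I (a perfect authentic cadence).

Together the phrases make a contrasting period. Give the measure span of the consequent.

The phrase ending with the weaker cadence (half cadence) is the antecedent; the one ending more conclusively (perfect authentic cadence) is the consequent. The consequent is measures 49–54.

measures 49–54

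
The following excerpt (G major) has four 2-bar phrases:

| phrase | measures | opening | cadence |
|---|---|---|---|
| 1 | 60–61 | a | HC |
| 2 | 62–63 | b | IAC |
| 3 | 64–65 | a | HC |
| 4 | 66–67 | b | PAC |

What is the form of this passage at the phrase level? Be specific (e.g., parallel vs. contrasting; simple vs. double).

Four phrases in two halves: the first half (measures 60–63) ends with an imperfect authentic cadence, the second (measures 64-67) with a perfect authentic cadence — a large antecedent–consequent pair, i.e. a double period.
Phrase 3 begins with the same material as phrase 1, making it parallel.

parallel double period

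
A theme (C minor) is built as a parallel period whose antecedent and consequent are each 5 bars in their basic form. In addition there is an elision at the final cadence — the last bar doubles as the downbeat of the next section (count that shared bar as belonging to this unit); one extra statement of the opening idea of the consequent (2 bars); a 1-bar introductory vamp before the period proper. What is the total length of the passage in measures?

13 measures

Basic parallel period: 5 + 5 = 10 bars.
10 (basic form) + 2 (extra statement) + 1 (introduction) = 13.
The elision shares a bar with the next section but does not change this unit's count.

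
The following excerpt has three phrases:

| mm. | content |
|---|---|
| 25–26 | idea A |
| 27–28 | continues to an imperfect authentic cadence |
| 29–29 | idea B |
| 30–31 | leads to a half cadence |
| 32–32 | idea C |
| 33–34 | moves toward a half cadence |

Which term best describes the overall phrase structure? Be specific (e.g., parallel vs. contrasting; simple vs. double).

The final phrase closes with a half cadence, which is not stronger than the preceding half cadence; the 3 phrases lack an overall antecedent–consequent design and so form a phrase group.

phrase group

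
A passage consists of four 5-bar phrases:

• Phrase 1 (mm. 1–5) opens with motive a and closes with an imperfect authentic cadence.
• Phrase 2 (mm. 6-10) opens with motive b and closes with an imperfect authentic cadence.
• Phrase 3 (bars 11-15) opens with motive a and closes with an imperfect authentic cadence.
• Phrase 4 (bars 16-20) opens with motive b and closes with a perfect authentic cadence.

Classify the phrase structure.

Four phrases in two halves: the first half (measures 1–10) ends with an imperfect authentic cadence, the second (bars 11–20) with a perfect authentic cadence — a large antecedent–consequent pair, i.e. a double period.
Phrase 3 begins with the same material as phrase 1, making it parallel.

parallel double period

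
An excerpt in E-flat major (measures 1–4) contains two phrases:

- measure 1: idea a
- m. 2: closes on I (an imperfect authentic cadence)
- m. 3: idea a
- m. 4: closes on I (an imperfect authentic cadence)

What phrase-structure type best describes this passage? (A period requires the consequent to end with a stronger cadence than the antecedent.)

Both phrases have the same opening (a) and the same cadence (imperfect authentic cadence): the second is a restatement, not a consequent, so this is a repeated phrase rather than a period.

repeated phrase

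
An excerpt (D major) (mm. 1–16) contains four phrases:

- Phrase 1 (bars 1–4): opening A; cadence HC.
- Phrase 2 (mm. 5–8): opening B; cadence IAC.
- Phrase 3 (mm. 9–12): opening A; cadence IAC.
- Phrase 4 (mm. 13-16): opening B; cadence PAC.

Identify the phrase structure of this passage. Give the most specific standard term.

parallel double period

Four phrases in two halves: the first half (mm. 1–8) ends with an imperfect authentic cadence, the second (measures 9-16) with a perfect authentic cadence — a large antecedent–consequent pair, i.e. a double period.
Phrase 3 begins with the same material as phrase 1, making it parallel.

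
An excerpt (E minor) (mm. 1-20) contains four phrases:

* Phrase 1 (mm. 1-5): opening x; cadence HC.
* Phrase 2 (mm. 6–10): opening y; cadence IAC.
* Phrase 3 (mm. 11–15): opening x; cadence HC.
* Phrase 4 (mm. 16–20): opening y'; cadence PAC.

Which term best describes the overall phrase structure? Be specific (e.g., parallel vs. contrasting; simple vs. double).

Four phrases in two halves: the first half (bars 1–10) ends with an imperfect authentic cadence, the second (measures 11–20) with a perfect authentic cadence — a large antecedent–consequent pair, i.e. a double period.
Phrase 3 begins with the same material as phrase 1, making it parallel.

parallel double period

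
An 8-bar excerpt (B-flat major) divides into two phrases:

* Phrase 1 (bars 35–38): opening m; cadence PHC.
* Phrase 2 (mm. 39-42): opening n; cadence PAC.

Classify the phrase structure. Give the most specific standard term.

contrasting period

Phrase 1 ends with a Phrygian half cadence (weaker) and phrase 2 with a perfect authentic cadence (stronger): antecedent + consequent = a period.
The two phrases open with different material (m / n), so the period is contrasting.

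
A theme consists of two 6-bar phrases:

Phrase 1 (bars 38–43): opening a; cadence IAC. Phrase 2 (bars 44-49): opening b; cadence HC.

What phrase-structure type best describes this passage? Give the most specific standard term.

The second phrase closes with a half cadence, which is not stronger than the first phrase's imperfect authentic cadence; without a weak→strong cadential pair there is no antecedent–consequent relationship, so this is a phrase group rather than a period.

phrase group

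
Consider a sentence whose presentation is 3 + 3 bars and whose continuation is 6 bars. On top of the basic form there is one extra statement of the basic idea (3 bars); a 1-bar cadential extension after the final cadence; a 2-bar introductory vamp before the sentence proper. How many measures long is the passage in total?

Basic sentence: 3 + 3 + 6 = 12 bars.
12 (basic form) + 3 (extra statement) + 1 (cadential extension) + 2 (introduction) = 18.

18 measures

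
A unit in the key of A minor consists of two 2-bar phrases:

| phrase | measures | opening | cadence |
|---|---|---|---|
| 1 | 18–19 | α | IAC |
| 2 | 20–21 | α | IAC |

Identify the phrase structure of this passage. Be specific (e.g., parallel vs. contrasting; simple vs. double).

repeated phrase

Both phrases have the same opening (α) and the same cadence (imperfect authentic cadence): the second is a restatement, not a consequent, so this is a repeated phrase rather than a period.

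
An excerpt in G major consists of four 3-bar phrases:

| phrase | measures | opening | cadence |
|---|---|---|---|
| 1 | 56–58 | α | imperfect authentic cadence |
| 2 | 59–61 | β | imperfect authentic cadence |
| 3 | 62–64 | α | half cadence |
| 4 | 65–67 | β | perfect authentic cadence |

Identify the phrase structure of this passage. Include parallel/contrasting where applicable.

parallel double period

Four phrases in two halves: the first half (mm. 56–61) ends with an imperfect authentic cadence, the second (measures 62-67) with a perfect authentic cadence — a large antecedent–consequent pair, i.e. a double period.
Phrase 3 begins with the same material as phrase 1, making it parallel.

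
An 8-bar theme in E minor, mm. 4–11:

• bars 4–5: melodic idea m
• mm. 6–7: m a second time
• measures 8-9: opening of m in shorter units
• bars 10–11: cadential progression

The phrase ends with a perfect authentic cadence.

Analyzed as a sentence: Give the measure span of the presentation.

measures 4–7

The presentation of a sentence is the basic idea (measures 4–5) plus its repetition (mm. 6-7); the presentation is therefore mm. 4–7.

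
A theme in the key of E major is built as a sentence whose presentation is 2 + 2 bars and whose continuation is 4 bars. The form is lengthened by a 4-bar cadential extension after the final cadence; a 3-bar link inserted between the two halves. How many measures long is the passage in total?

Basic sentence: 2 + 2 + 4 = 8 bars.
8 (basic form) + 4 (cadential extension) + 3 (link) = 15.

15 measures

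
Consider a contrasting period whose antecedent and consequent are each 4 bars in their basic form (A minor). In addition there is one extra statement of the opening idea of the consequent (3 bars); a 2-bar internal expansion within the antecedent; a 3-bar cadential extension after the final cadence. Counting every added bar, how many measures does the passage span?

Basic contrasting period: 4 + 4 = 8 bars.
8 (basic form) + 3 (extra statement) + 2 (internal expansion) + 3 (cadential extension) = 16.

16 measures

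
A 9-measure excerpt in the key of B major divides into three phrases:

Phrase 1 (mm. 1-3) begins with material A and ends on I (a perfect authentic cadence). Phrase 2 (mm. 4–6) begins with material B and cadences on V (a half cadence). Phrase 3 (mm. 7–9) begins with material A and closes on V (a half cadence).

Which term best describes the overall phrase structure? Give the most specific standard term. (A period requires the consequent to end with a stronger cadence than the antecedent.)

phrase group

The final phrase closes with a half cadence, which is not stronger than the preceding half cadence; the 3 phrases lack an overall antecedent–consequent design and so form a phrase group.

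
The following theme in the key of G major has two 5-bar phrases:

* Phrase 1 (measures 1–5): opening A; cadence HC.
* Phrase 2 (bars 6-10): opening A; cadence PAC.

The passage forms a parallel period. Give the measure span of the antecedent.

measures 1–5

The phrase ending with the weaker cadence (half cadence) is the antecedent; the one ending more conclusively (perfect authentic cadence) is the consequent. The antecedent is measures 1–5.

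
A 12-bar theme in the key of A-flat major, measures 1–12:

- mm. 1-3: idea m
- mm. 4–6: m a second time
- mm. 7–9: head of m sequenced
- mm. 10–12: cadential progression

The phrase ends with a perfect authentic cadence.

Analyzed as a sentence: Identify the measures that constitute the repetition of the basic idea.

The presentation of a sentence is the basic idea (mm. 1-3) plus its repetition (mm. 4-6); the repetition of the basic idea is therefore measures 4-6.

measures 4–6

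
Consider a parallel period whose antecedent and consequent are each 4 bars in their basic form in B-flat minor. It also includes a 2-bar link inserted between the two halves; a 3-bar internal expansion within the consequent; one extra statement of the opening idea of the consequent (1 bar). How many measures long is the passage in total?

14 measures

Basic parallel period: 4 + 4 = 8 bars.
8 (basic form) + 2 (link) + 3 (internal expansion) + 1 (extra statement) = 14.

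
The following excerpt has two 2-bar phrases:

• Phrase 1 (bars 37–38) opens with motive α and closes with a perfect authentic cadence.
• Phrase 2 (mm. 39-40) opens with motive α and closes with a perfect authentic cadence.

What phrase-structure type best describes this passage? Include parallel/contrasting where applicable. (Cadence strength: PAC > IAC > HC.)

Both phrases have the same opening (α) and the same cadence (perfect authentic cadence): the second is a restatement, not a consequent, so this is a repeated phrase rather than a period.

repeated phrase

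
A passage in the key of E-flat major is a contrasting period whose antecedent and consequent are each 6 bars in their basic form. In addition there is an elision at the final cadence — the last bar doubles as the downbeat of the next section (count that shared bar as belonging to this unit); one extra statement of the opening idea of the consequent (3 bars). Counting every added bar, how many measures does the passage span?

Basic contrasting period: 6 + 6 = 12 bars.
12 (basic form) + 3 (extra statement) = 15.
The elision shares a bar with the next section but does not change this unit's count.

15 measures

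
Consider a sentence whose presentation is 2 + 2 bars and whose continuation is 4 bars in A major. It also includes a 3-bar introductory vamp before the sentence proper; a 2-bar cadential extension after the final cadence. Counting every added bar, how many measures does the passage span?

Basic sentence: 2 + 2 + 4 = 8 bars.
8 (basic form) + 3 (introduction) + 2 (cadential extension) = 13.

13 measures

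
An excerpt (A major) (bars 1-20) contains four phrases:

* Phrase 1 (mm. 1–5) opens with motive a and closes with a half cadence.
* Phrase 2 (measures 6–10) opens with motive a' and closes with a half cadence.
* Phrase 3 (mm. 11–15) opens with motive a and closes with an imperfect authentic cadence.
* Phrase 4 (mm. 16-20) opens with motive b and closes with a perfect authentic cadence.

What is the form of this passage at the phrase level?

Four phrases in two halves: the first half (mm. 1-10) ends with a half cadence, the second (mm. 11–20) with a perfect authentic cadence — a large antecedent–consequent pair, i.e. a double period.
Phrase 3 begins with the same material as phrase 1, making it parallel.

parallel double period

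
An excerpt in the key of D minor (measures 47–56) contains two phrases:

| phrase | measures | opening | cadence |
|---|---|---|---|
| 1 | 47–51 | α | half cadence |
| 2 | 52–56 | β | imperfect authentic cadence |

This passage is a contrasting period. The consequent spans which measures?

The antecedent is the phrase ending with the weaker cadence (half cadence, phrase 1) and the consequent the one ending more conclusively (imperfect authentic cadence, phrase 2); the consequent is mm. 52–56.

measures 52–56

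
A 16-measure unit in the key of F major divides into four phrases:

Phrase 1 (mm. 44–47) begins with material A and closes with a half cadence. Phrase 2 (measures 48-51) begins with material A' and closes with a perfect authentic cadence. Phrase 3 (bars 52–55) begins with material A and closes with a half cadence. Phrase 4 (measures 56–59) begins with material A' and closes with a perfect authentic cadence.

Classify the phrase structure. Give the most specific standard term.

The cadence pattern HC–PAC–HC–PAC is weak–strong twice, and phrases 3–4 restate phrases 1–2: a period heard twice, not a double period (which would end weakly at phrase 2).

repeated period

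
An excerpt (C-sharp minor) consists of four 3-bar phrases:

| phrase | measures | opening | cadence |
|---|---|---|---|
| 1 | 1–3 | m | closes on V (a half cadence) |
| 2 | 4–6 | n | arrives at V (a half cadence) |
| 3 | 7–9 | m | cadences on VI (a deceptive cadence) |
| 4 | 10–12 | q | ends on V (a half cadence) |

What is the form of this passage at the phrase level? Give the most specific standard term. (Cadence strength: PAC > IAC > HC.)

Phrase 4 ends with a half cadence, no stronger than phrase 2's half cadence, so the four phrases do not form a double period; nor do phrases 3–4 duplicate 1–2, so it is not a repeated period. With no phrase reaching a conclusive cadence, the passage is a phrase group.

phrase group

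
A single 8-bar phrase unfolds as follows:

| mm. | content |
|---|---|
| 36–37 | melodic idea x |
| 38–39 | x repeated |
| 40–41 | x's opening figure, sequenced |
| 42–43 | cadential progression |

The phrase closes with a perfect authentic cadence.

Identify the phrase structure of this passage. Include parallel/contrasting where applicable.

sentence

Basic idea (bars 36–37) + its repetition (bars 38–39) form the presentation; fragmentation and cadence (mm. 40–43) form the continuation — the 8-bar whole is a sentence.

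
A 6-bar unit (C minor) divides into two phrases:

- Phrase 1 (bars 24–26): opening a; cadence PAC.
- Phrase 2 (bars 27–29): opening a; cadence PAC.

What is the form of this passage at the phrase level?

Both phrases have the same opening (a) and the same cadence (perfect authentic cadence): the second is a restatement, not a consequent, so this is a repeated phrase rather than a period.

repeated phrase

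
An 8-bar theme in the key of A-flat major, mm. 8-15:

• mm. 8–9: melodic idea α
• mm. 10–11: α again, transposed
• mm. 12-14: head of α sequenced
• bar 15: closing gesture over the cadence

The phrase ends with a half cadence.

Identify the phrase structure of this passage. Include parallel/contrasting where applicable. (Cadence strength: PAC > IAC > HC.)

sentence

Basic idea (bars 8–9) + its repetition (bars 10-11) form the presentation; fragmentation and cadence (measures 12–15) form the continuation — the 8-bar whole is a sentence.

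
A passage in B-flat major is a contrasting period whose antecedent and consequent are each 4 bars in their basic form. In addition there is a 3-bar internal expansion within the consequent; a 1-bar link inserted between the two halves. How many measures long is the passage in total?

12 measures

Basic contrasting period: 4 + 4 = 8 bars.
8 (basic form) + 3 (internal expansion) + 1 (link) = 12.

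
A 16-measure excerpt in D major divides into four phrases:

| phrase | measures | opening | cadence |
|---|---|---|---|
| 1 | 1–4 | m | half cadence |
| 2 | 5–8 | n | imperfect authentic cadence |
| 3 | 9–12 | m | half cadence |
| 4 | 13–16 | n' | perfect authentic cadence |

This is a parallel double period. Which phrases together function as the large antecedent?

In a double period the first pair of phrases (ending imperfect authentic cadence) is the large antecedent and the second pair (ending perfect authentic cadence) is the large consequent; the antecedent is phrases 1 and 2.

phrases 1 and 2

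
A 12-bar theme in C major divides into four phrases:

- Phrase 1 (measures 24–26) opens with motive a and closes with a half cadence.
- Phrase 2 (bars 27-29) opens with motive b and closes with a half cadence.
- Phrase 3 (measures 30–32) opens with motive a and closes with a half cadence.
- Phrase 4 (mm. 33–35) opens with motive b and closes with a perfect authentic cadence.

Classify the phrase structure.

parallel double period

Four phrases in two halves: the first half (mm. 24–29) ends with a half cadence, the second (mm. 30–35) with a perfect authentic cadence — a large antecedent–consequent pair, i.e. a double period.
Phrase 3 begins with the same material as phrase 1, making it parallel.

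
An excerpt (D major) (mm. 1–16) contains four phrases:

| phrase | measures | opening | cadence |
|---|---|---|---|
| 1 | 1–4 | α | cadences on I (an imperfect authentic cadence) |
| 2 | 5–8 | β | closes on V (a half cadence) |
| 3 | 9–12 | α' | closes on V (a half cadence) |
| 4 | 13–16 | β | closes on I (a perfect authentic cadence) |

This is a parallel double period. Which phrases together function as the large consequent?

phrases 3 and 4

In a double period the first pair of phrases (ending half cadence) is the large antecedent and the second pair (ending perfect authentic cadence) is the large consequent; the consequent is phrases 3 and 4.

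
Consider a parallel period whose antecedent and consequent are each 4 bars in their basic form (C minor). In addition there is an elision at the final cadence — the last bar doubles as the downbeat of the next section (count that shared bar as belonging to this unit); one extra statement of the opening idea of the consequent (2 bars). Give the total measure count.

10 measures

Basic parallel period: 4 + 4 = 8 bars.
8 (basic form) + 2 (extra statement) = 10.
The elision shares a bar with the next section but does not change this unit's count.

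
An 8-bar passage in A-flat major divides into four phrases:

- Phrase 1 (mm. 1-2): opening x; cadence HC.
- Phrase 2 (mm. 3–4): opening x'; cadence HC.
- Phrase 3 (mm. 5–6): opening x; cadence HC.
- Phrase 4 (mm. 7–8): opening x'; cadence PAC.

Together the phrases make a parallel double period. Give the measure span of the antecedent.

measures 1–4

In a double period the first pair of phrases (ending half cadence) is the large antecedent and the second pair (ending perfect authentic cadence) is the large consequent; the antecedent is measures 1–4.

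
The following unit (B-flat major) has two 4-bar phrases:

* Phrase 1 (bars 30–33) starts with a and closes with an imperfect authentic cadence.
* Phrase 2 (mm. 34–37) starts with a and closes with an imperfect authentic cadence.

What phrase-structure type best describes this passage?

Both phrases have the same opening (a) and the same cadence (imperfect authentic cadence): the second is a restatement, not a consequent, so this is a repeated phrase rather than a period.

repeated phrase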